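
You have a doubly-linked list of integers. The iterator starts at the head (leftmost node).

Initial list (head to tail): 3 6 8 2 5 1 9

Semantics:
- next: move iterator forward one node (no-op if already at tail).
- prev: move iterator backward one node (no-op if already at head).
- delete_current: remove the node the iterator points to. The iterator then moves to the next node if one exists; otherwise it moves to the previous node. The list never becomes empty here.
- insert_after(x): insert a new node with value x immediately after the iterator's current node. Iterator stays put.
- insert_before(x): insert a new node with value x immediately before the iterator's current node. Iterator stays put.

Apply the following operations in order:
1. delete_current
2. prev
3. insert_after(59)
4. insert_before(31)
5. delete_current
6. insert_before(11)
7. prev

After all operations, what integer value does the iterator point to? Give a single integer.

Answer: 11

Derivation:
After 1 (delete_current): list=[6, 8, 2, 5, 1, 9] cursor@6
After 2 (prev): list=[6, 8, 2, 5, 1, 9] cursor@6
After 3 (insert_after(59)): list=[6, 59, 8, 2, 5, 1, 9] cursor@6
After 4 (insert_before(31)): list=[31, 6, 59, 8, 2, 5, 1, 9] cursor@6
After 5 (delete_current): list=[31, 59, 8, 2, 5, 1, 9] cursor@59
After 6 (insert_before(11)): list=[31, 11, 59, 8, 2, 5, 1, 9] cursor@59
After 7 (prev): list=[31, 11, 59, 8, 2, 5, 1, 9] cursor@11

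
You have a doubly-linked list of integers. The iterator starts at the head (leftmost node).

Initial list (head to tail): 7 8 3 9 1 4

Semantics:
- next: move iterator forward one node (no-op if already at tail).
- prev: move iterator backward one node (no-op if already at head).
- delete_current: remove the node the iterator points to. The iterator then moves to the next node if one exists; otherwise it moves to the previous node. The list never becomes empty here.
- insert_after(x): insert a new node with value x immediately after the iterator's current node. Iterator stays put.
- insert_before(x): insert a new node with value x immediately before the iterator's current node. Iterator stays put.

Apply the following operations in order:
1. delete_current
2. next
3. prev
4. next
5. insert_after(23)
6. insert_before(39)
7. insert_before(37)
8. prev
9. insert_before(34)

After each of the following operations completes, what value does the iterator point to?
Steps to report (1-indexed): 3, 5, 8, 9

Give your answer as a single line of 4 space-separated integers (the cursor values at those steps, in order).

Answer: 8 3 37 37

Derivation:
After 1 (delete_current): list=[8, 3, 9, 1, 4] cursor@8
After 2 (next): list=[8, 3, 9, 1, 4] cursor@3
After 3 (prev): list=[8, 3, 9, 1, 4] cursor@8
After 4 (next): list=[8, 3, 9, 1, 4] cursor@3
After 5 (insert_after(23)): list=[8, 3, 23, 9, 1, 4] cursor@3
After 6 (insert_before(39)): list=[8, 39, 3, 23, 9, 1, 4] cursor@3
After 7 (insert_before(37)): list=[8, 39, 37, 3, 23, 9, 1, 4] cursor@3
After 8 (prev): list=[8, 39, 37, 3, 23, 9, 1, 4] cursor@37
After 9 (insert_before(34)): list=[8, 39, 34, 37, 3, 23, 9, 1, 4] cursor@37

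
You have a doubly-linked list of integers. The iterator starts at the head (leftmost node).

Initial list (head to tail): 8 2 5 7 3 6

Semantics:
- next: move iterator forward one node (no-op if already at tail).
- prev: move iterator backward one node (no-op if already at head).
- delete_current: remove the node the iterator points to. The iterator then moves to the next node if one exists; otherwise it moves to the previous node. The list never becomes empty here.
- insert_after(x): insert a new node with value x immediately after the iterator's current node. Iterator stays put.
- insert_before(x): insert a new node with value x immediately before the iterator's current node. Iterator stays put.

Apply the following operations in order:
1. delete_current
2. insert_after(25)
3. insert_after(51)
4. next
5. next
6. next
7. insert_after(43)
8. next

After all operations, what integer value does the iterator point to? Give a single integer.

Answer: 43

Derivation:
After 1 (delete_current): list=[2, 5, 7, 3, 6] cursor@2
After 2 (insert_after(25)): list=[2, 25, 5, 7, 3, 6] cursor@2
After 3 (insert_after(51)): list=[2, 51, 25, 5, 7, 3, 6] cursor@2
After 4 (next): list=[2, 51, 25, 5, 7, 3, 6] cursor@51
After 5 (next): list=[2, 51, 25, 5, 7, 3, 6] cursor@25
After 6 (next): list=[2, 51, 25, 5, 7, 3, 6] cursor@5
After 7 (insert_after(43)): list=[2, 51, 25, 5, 43, 7, 3, 6] cursor@5
After 8 (next): list=[2, 51, 25, 5, 43, 7, 3, 6] cursor@43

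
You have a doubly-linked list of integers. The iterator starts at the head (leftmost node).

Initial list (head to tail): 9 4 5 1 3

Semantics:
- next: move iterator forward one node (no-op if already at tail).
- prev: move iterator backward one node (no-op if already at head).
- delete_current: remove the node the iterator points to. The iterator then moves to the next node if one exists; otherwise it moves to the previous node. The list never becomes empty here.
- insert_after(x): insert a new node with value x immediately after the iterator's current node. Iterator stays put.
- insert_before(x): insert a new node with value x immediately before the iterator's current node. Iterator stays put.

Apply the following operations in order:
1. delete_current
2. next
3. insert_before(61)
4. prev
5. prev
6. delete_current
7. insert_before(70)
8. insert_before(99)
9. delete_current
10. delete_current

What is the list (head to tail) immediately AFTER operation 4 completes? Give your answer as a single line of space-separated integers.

After 1 (delete_current): list=[4, 5, 1, 3] cursor@4
After 2 (next): list=[4, 5, 1, 3] cursor@5
After 3 (insert_before(61)): list=[4, 61, 5, 1, 3] cursor@5
After 4 (prev): list=[4, 61, 5, 1, 3] cursor@61

Answer: 4 61 5 1 3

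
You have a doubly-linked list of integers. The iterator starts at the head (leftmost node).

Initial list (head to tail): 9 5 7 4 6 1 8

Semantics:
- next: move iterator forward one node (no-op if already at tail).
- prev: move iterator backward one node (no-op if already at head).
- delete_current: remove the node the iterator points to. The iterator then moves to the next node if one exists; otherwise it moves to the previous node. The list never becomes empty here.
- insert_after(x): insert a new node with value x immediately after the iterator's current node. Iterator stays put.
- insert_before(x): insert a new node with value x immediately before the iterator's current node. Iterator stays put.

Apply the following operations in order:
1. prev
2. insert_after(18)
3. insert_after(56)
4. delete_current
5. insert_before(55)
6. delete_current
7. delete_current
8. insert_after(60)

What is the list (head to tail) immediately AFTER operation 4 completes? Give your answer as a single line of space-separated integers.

After 1 (prev): list=[9, 5, 7, 4, 6, 1, 8] cursor@9
After 2 (insert_after(18)): list=[9, 18, 5, 7, 4, 6, 1, 8] cursor@9
After 3 (insert_after(56)): list=[9, 56, 18, 5, 7, 4, 6, 1, 8] cursor@9
After 4 (delete_current): list=[56, 18, 5, 7, 4, 6, 1, 8] cursor@56

Answer: 56 18 5 7 4 6 1 8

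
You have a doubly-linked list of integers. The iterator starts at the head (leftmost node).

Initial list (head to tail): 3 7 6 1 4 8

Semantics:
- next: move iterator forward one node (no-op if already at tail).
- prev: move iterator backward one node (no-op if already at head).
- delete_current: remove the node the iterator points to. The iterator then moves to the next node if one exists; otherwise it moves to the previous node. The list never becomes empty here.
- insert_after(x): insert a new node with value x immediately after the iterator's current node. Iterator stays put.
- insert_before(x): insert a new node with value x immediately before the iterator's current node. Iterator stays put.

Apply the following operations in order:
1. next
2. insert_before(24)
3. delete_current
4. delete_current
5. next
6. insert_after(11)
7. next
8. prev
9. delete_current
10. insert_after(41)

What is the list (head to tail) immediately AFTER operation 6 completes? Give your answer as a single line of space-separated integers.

After 1 (next): list=[3, 7, 6, 1, 4, 8] cursor@7
After 2 (insert_before(24)): list=[3, 24, 7, 6, 1, 4, 8] cursor@7
After 3 (delete_current): list=[3, 24, 6, 1, 4, 8] cursor@6
After 4 (delete_current): list=[3, 24, 1, 4, 8] cursor@1
After 5 (next): list=[3, 24, 1, 4, 8] cursor@4
After 6 (insert_after(11)): list=[3, 24, 1, 4, 11, 8] cursor@4

Answer: 3 24 1 4 11 8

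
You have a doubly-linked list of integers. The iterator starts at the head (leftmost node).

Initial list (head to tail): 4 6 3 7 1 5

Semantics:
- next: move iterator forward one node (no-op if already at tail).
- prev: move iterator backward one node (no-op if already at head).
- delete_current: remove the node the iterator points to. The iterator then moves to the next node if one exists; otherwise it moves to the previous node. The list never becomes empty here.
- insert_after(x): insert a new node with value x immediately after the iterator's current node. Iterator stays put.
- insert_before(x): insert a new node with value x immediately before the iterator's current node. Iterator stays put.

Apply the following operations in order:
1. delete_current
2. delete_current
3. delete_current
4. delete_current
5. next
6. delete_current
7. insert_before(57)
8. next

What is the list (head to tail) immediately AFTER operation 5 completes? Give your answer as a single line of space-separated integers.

After 1 (delete_current): list=[6, 3, 7, 1, 5] cursor@6
After 2 (delete_current): list=[3, 7, 1, 5] cursor@3
After 3 (delete_current): list=[7, 1, 5] cursor@7
After 4 (delete_current): list=[1, 5] cursor@1
After 5 (next): list=[1, 5] cursor@5

Answer: 1 5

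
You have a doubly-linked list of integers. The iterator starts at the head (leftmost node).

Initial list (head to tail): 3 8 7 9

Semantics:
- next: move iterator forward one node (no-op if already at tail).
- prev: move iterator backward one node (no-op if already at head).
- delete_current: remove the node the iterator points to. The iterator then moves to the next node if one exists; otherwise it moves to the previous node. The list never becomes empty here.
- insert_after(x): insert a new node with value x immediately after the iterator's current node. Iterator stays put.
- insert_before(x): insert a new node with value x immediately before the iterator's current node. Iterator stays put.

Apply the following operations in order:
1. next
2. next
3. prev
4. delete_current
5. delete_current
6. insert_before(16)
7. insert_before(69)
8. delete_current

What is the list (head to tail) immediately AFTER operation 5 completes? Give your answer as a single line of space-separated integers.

Answer: 3 9

Derivation:
After 1 (next): list=[3, 8, 7, 9] cursor@8
After 2 (next): list=[3, 8, 7, 9] cursor@7
After 3 (prev): list=[3, 8, 7, 9] cursor@8
After 4 (delete_current): list=[3, 7, 9] cursor@7
After 5 (delete_current): list=[3, 9] cursor@9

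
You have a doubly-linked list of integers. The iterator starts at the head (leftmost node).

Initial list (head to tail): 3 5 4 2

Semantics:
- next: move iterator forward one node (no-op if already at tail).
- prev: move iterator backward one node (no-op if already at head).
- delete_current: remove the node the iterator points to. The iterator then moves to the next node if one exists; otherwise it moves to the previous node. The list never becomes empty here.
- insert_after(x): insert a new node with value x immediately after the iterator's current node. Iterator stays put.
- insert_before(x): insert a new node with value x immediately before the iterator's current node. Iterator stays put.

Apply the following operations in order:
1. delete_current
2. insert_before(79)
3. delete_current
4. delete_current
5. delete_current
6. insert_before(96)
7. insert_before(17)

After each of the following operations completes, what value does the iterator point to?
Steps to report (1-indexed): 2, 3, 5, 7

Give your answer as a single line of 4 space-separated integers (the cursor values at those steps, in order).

Answer: 5 4 79 79

Derivation:
After 1 (delete_current): list=[5, 4, 2] cursor@5
After 2 (insert_before(79)): list=[79, 5, 4, 2] cursor@5
After 3 (delete_current): list=[79, 4, 2] cursor@4
After 4 (delete_current): list=[79, 2] cursor@2
After 5 (delete_current): list=[79] cursor@79
After 6 (insert_before(96)): list=[96, 79] cursor@79
After 7 (insert_before(17)): list=[96, 17, 79] cursor@79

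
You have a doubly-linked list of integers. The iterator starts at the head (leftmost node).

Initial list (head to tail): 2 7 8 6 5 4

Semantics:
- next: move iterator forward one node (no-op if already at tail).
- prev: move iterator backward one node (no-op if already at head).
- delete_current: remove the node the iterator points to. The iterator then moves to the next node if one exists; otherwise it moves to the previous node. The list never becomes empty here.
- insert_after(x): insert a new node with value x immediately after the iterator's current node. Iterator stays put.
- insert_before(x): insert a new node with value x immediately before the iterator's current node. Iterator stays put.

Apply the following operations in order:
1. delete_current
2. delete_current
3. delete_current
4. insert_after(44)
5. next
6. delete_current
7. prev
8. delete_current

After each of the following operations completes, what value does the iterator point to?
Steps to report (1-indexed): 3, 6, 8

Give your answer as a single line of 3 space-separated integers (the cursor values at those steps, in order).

After 1 (delete_current): list=[7, 8, 6, 5, 4] cursor@7
After 2 (delete_current): list=[8, 6, 5, 4] cursor@8
After 3 (delete_current): list=[6, 5, 4] cursor@6
After 4 (insert_after(44)): list=[6, 44, 5, 4] cursor@6
After 5 (next): list=[6, 44, 5, 4] cursor@44
After 6 (delete_current): list=[6, 5, 4] cursor@5
After 7 (prev): list=[6, 5, 4] cursor@6
After 8 (delete_current): list=[5, 4] cursor@5

Answer: 6 5 5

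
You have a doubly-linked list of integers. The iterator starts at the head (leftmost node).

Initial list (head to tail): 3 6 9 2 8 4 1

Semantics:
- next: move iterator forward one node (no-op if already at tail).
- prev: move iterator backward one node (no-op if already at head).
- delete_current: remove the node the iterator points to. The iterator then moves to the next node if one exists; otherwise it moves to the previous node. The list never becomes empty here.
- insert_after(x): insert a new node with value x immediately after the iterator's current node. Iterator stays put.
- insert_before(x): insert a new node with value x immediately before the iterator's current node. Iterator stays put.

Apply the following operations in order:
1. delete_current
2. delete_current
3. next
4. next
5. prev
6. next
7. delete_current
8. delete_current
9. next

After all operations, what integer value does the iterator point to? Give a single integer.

Answer: 1

Derivation:
After 1 (delete_current): list=[6, 9, 2, 8, 4, 1] cursor@6
After 2 (delete_current): list=[9, 2, 8, 4, 1] cursor@9
After 3 (next): list=[9, 2, 8, 4, 1] cursor@2
After 4 (next): list=[9, 2, 8, 4, 1] cursor@8
After 5 (prev): list=[9, 2, 8, 4, 1] cursor@2
After 6 (next): list=[9, 2, 8, 4, 1] cursor@8
After 7 (delete_current): list=[9, 2, 4, 1] cursor@4
After 8 (delete_current): list=[9, 2, 1] cursor@1
After 9 (next): list=[9, 2, 1] cursor@1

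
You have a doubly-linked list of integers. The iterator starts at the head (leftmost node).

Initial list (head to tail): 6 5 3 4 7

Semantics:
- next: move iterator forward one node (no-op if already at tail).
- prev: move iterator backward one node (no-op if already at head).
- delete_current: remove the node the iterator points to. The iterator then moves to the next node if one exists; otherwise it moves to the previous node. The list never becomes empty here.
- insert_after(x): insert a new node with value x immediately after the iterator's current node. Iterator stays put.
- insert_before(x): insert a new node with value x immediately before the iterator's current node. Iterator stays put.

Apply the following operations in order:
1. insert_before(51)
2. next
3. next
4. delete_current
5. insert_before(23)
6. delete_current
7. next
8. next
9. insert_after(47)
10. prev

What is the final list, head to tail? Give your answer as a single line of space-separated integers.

Answer: 51 6 5 23 7 47

Derivation:
After 1 (insert_before(51)): list=[51, 6, 5, 3, 4, 7] cursor@6
After 2 (next): list=[51, 6, 5, 3, 4, 7] cursor@5
After 3 (next): list=[51, 6, 5, 3, 4, 7] cursor@3
After 4 (delete_current): list=[51, 6, 5, 4, 7] cursor@4
After 5 (insert_before(23)): list=[51, 6, 5, 23, 4, 7] cursor@4
After 6 (delete_current): list=[51, 6, 5, 23, 7] cursor@7
After 7 (next): list=[51, 6, 5, 23, 7] cursor@7
After 8 (next): list=[51, 6, 5, 23, 7] cursor@7
After 9 (insert_after(47)): list=[51, 6, 5, 23, 7, 47] cursor@7
After 10 (prev): list=[51, 6, 5, 23, 7, 47] cursor@23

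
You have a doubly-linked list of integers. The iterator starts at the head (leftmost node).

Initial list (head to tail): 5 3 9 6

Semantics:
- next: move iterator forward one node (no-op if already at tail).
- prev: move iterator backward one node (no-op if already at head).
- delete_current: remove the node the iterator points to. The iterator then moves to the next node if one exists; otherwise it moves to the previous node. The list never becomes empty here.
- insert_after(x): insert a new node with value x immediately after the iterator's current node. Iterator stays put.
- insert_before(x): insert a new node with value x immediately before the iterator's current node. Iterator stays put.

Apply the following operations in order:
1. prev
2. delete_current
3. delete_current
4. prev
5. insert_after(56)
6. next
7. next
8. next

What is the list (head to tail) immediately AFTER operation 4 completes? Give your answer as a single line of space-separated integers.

Answer: 9 6

Derivation:
After 1 (prev): list=[5, 3, 9, 6] cursor@5
After 2 (delete_current): list=[3, 9, 6] cursor@3
After 3 (delete_current): list=[9, 6] cursor@9
After 4 (prev): list=[9, 6] cursor@9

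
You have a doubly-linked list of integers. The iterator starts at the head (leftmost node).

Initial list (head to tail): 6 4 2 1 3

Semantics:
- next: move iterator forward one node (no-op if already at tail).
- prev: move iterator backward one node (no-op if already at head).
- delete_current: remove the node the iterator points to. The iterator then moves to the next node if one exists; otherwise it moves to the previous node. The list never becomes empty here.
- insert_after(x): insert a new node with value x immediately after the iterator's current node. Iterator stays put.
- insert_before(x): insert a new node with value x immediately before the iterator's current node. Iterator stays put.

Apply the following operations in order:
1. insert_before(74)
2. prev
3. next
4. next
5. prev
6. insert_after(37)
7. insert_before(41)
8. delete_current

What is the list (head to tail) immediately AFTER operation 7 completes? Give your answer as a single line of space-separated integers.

After 1 (insert_before(74)): list=[74, 6, 4, 2, 1, 3] cursor@6
After 2 (prev): list=[74, 6, 4, 2, 1, 3] cursor@74
After 3 (next): list=[74, 6, 4, 2, 1, 3] cursor@6
After 4 (next): list=[74, 6, 4, 2, 1, 3] cursor@4
After 5 (prev): list=[74, 6, 4, 2, 1, 3] cursor@6
After 6 (insert_after(37)): list=[74, 6, 37, 4, 2, 1, 3] cursor@6
After 7 (insert_before(41)): list=[74, 41, 6, 37, 4, 2, 1, 3] cursor@6

Answer: 74 41 6 37 4 2 1 3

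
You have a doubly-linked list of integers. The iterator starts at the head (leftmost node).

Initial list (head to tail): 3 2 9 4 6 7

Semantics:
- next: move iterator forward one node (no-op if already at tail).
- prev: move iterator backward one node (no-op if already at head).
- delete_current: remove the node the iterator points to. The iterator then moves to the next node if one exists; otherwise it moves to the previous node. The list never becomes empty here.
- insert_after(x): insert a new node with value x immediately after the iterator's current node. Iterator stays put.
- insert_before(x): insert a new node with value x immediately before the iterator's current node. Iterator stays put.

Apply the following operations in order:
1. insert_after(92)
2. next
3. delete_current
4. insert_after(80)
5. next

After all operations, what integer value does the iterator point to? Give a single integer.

After 1 (insert_after(92)): list=[3, 92, 2, 9, 4, 6, 7] cursor@3
After 2 (next): list=[3, 92, 2, 9, 4, 6, 7] cursor@92
After 3 (delete_current): list=[3, 2, 9, 4, 6, 7] cursor@2
After 4 (insert_after(80)): list=[3, 2, 80, 9, 4, 6, 7] cursor@2
After 5 (next): list=[3, 2, 80, 9, 4, 6, 7] cursor@80

Answer: 80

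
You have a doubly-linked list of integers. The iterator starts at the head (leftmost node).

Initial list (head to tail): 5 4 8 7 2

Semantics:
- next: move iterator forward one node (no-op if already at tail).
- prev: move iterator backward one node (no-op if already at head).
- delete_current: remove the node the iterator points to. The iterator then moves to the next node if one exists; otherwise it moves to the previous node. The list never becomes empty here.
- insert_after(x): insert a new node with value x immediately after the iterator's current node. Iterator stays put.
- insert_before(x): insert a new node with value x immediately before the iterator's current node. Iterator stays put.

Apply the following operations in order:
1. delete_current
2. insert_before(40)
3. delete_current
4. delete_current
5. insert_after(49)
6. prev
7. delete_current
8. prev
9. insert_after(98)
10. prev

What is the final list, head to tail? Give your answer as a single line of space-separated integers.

After 1 (delete_current): list=[4, 8, 7, 2] cursor@4
After 2 (insert_before(40)): list=[40, 4, 8, 7, 2] cursor@4
After 3 (delete_current): list=[40, 8, 7, 2] cursor@8
After 4 (delete_current): list=[40, 7, 2] cursor@7
After 5 (insert_after(49)): list=[40, 7, 49, 2] cursor@7
After 6 (prev): list=[40, 7, 49, 2] cursor@40
After 7 (delete_current): list=[7, 49, 2] cursor@7
After 8 (prev): list=[7, 49, 2] cursor@7
After 9 (insert_after(98)): list=[7, 98, 49, 2] cursor@7
After 10 (prev): list=[7, 98, 49, 2] cursor@7

Answer: 7 98 49 2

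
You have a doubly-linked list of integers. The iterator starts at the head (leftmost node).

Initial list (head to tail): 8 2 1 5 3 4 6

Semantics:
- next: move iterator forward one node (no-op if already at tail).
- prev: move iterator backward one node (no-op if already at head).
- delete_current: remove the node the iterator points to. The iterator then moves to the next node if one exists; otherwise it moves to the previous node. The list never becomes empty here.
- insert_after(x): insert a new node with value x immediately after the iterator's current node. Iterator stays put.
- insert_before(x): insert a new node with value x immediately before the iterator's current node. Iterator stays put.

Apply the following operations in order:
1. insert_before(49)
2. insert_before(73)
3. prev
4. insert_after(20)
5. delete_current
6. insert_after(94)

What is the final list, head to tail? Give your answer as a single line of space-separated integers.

Answer: 49 20 94 8 2 1 5 3 4 6

Derivation:
After 1 (insert_before(49)): list=[49, 8, 2, 1, 5, 3, 4, 6] cursor@8
After 2 (insert_before(73)): list=[49, 73, 8, 2, 1, 5, 3, 4, 6] cursor@8
After 3 (prev): list=[49, 73, 8, 2, 1, 5, 3, 4, 6] cursor@73
After 4 (insert_after(20)): list=[49, 73, 20, 8, 2, 1, 5, 3, 4, 6] cursor@73
After 5 (delete_current): list=[49, 20, 8, 2, 1, 5, 3, 4, 6] cursor@20
After 6 (insert_after(94)): list=[49, 20, 94, 8, 2, 1, 5, 3, 4, 6] cursor@20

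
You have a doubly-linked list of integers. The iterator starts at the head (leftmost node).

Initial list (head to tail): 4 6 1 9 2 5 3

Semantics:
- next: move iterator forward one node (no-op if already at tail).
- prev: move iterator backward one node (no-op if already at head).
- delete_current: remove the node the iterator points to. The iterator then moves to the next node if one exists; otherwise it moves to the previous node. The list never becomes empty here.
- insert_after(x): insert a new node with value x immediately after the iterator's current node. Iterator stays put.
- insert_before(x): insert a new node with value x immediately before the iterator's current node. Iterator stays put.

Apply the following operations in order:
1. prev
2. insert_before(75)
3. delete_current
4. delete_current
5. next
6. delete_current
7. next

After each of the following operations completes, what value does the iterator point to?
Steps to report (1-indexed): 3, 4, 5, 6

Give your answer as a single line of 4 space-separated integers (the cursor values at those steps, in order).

After 1 (prev): list=[4, 6, 1, 9, 2, 5, 3] cursor@4
After 2 (insert_before(75)): list=[75, 4, 6, 1, 9, 2, 5, 3] cursor@4
After 3 (delete_current): list=[75, 6, 1, 9, 2, 5, 3] cursor@6
After 4 (delete_current): list=[75, 1, 9, 2, 5, 3] cursor@1
After 5 (next): list=[75, 1, 9, 2, 5, 3] cursor@9
After 6 (delete_current): list=[75, 1, 2, 5, 3] cursor@2
After 7 (next): list=[75, 1, 2, 5, 3] cursor@5

Answer: 6 1 9 2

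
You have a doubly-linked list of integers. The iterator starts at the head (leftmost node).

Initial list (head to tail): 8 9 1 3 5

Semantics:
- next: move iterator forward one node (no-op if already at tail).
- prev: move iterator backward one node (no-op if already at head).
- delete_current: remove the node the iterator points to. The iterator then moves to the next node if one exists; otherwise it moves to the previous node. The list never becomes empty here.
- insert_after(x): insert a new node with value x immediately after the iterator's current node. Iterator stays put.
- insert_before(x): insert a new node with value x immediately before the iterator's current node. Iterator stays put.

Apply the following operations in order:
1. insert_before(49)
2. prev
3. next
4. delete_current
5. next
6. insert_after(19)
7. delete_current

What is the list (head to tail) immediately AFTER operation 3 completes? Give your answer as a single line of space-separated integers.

After 1 (insert_before(49)): list=[49, 8, 9, 1, 3, 5] cursor@8
After 2 (prev): list=[49, 8, 9, 1, 3, 5] cursor@49
After 3 (next): list=[49, 8, 9, 1, 3, 5] cursor@8

Answer: 49 8 9 1 3 5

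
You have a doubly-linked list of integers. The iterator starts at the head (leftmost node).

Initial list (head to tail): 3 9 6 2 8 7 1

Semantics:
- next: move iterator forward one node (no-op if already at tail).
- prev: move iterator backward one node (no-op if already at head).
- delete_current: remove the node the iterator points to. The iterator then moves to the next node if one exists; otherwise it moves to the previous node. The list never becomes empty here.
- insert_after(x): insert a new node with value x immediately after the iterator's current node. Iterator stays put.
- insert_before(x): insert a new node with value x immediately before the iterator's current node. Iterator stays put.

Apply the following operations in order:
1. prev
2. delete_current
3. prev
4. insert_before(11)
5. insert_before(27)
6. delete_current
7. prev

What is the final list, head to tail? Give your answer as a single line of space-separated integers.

Answer: 11 27 6 2 8 7 1

Derivation:
After 1 (prev): list=[3, 9, 6, 2, 8, 7, 1] cursor@3
After 2 (delete_current): list=[9, 6, 2, 8, 7, 1] cursor@9
After 3 (prev): list=[9, 6, 2, 8, 7, 1] cursor@9
After 4 (insert_before(11)): list=[11, 9, 6, 2, 8, 7, 1] cursor@9
After 5 (insert_before(27)): list=[11, 27, 9, 6, 2, 8, 7, 1] cursor@9
After 6 (delete_current): list=[11, 27, 6, 2, 8, 7, 1] cursor@6
After 7 (prev): list=[11, 27, 6, 2, 8, 7, 1] cursor@27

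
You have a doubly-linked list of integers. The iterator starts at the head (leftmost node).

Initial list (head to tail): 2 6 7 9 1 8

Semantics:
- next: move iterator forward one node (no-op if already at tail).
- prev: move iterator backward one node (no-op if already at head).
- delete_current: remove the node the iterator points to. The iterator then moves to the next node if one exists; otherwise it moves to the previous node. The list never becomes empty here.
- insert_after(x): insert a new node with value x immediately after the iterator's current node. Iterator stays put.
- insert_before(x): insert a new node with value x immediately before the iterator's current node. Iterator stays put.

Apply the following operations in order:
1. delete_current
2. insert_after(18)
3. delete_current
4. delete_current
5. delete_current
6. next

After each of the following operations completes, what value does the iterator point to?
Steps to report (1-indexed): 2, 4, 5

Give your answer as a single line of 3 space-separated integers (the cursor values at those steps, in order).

Answer: 6 7 9

Derivation:
After 1 (delete_current): list=[6, 7, 9, 1, 8] cursor@6
After 2 (insert_after(18)): list=[6, 18, 7, 9, 1, 8] cursor@6
After 3 (delete_current): list=[18, 7, 9, 1, 8] cursor@18
After 4 (delete_current): list=[7, 9, 1, 8] cursor@7
After 5 (delete_current): list=[9, 1, 8] cursor@9
After 6 (next): list=[9, 1, 8] cursor@1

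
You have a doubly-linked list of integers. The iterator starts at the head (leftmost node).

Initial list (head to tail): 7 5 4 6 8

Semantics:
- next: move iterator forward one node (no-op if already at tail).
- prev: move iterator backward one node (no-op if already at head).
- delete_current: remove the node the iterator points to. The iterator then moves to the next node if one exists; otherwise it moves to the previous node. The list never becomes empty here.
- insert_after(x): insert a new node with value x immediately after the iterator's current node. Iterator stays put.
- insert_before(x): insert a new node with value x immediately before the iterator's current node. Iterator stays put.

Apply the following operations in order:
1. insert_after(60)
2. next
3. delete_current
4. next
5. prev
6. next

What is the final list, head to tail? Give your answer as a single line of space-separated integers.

Answer: 7 5 4 6 8

Derivation:
After 1 (insert_after(60)): list=[7, 60, 5, 4, 6, 8] cursor@7
After 2 (next): list=[7, 60, 5, 4, 6, 8] cursor@60
After 3 (delete_current): list=[7, 5, 4, 6, 8] cursor@5
After 4 (next): list=[7, 5, 4, 6, 8] cursor@4
After 5 (prev): list=[7, 5, 4, 6, 8] cursor@5
After 6 (next): list=[7, 5, 4, 6, 8] cursor@4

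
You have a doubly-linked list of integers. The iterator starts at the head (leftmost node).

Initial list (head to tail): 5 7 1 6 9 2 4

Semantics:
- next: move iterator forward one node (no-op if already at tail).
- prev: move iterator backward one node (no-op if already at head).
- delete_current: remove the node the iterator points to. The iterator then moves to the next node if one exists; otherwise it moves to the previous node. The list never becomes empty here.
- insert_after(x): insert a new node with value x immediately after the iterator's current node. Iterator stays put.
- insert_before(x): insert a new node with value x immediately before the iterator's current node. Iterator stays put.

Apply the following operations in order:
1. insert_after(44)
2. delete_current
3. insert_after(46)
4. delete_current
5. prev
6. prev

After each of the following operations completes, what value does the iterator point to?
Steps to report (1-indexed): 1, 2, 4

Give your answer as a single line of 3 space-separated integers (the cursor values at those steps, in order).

After 1 (insert_after(44)): list=[5, 44, 7, 1, 6, 9, 2, 4] cursor@5
After 2 (delete_current): list=[44, 7, 1, 6, 9, 2, 4] cursor@44
After 3 (insert_after(46)): list=[44, 46, 7, 1, 6, 9, 2, 4] cursor@44
After 4 (delete_current): list=[46, 7, 1, 6, 9, 2, 4] cursor@46
After 5 (prev): list=[46, 7, 1, 6, 9, 2, 4] cursor@46
After 6 (prev): list=[46, 7, 1, 6, 9, 2, 4] cursor@46

Answer: 5 44 46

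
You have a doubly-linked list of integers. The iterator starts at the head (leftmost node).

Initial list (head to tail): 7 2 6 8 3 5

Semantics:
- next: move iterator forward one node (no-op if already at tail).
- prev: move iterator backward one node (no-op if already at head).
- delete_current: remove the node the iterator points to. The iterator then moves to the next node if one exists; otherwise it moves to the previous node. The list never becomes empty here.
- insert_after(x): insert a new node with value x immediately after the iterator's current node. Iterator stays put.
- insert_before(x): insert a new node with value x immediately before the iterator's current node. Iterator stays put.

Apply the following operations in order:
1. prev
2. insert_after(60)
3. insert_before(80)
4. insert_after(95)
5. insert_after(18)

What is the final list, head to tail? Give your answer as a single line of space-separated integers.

Answer: 80 7 18 95 60 2 6 8 3 5

Derivation:
After 1 (prev): list=[7, 2, 6, 8, 3, 5] cursor@7
After 2 (insert_after(60)): list=[7, 60, 2, 6, 8, 3, 5] cursor@7
After 3 (insert_before(80)): list=[80, 7, 60, 2, 6, 8, 3, 5] cursor@7
After 4 (insert_after(95)): list=[80, 7, 95, 60, 2, 6, 8, 3, 5] cursor@7
After 5 (insert_after(18)): list=[80, 7, 18, 95, 60, 2, 6, 8, 3, 5] cursor@7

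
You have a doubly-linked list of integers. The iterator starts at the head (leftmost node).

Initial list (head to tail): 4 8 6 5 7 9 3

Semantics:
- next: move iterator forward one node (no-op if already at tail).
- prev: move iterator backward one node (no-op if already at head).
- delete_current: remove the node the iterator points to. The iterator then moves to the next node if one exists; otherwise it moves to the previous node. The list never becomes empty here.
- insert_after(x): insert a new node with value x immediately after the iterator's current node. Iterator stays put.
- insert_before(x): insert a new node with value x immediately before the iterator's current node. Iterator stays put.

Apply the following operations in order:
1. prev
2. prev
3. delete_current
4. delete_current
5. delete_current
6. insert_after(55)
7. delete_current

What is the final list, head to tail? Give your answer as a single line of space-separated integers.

Answer: 55 7 9 3

Derivation:
After 1 (prev): list=[4, 8, 6, 5, 7, 9, 3] cursor@4
After 2 (prev): list=[4, 8, 6, 5, 7, 9, 3] cursor@4
After 3 (delete_current): list=[8, 6, 5, 7, 9, 3] cursor@8
After 4 (delete_current): list=[6, 5, 7, 9, 3] cursor@6
After 5 (delete_current): list=[5, 7, 9, 3] cursor@5
After 6 (insert_after(55)): list=[5, 55, 7, 9, 3] cursor@5
After 7 (delete_current): list=[55, 7, 9, 3] cursor@55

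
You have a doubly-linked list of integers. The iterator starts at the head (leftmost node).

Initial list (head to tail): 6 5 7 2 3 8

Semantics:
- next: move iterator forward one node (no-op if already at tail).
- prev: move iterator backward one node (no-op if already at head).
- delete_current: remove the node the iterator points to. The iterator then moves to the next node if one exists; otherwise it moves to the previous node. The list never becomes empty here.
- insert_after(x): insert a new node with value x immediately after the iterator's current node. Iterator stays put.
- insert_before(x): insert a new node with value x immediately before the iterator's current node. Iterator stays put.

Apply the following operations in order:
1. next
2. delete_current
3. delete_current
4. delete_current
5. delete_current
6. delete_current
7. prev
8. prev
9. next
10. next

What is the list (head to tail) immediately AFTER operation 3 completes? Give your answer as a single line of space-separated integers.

Answer: 6 2 3 8

Derivation:
After 1 (next): list=[6, 5, 7, 2, 3, 8] cursor@5
After 2 (delete_current): list=[6, 7, 2, 3, 8] cursor@7
After 3 (delete_current): list=[6, 2, 3, 8] cursor@2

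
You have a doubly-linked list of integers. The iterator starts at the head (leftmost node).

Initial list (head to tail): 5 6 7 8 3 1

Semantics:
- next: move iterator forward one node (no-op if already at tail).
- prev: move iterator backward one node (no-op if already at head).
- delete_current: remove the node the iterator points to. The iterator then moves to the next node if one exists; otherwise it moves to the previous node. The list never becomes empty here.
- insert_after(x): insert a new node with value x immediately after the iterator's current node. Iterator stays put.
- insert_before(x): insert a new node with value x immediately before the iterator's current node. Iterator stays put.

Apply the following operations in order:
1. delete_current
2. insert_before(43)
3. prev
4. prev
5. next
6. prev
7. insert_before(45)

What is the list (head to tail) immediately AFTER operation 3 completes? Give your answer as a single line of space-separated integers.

Answer: 43 6 7 8 3 1

Derivation:
After 1 (delete_current): list=[6, 7, 8, 3, 1] cursor@6
After 2 (insert_before(43)): list=[43, 6, 7, 8, 3, 1] cursor@6
After 3 (prev): list=[43, 6, 7, 8, 3, 1] cursor@43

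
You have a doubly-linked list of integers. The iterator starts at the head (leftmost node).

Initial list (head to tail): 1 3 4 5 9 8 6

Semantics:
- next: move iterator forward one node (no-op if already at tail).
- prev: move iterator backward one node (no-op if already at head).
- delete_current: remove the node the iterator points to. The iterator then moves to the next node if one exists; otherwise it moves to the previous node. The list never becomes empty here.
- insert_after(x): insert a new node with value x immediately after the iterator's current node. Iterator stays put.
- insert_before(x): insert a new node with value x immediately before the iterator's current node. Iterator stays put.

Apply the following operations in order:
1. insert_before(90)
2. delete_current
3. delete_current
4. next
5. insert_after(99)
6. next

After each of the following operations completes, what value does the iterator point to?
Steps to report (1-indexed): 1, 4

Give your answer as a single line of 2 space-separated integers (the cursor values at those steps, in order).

After 1 (insert_before(90)): list=[90, 1, 3, 4, 5, 9, 8, 6] cursor@1
After 2 (delete_current): list=[90, 3, 4, 5, 9, 8, 6] cursor@3
After 3 (delete_current): list=[90, 4, 5, 9, 8, 6] cursor@4
After 4 (next): list=[90, 4, 5, 9, 8, 6] cursor@5
After 5 (insert_after(99)): list=[90, 4, 5, 99, 9, 8, 6] cursor@5
After 6 (next): list=[90, 4, 5, 99, 9, 8, 6] cursor@99

Answer: 1 5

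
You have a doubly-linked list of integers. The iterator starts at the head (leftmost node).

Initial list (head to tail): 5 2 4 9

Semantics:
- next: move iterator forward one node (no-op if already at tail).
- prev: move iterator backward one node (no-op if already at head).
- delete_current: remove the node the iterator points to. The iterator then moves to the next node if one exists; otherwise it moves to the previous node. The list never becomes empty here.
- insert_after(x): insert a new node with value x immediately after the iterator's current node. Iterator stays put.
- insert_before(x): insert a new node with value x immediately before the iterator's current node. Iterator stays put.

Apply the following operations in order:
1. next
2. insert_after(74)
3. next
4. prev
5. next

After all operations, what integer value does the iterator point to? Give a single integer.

After 1 (next): list=[5, 2, 4, 9] cursor@2
After 2 (insert_after(74)): list=[5, 2, 74, 4, 9] cursor@2
After 3 (next): list=[5, 2, 74, 4, 9] cursor@74
After 4 (prev): list=[5, 2, 74, 4, 9] cursor@2
After 5 (next): list=[5, 2, 74, 4, 9] cursor@74

Answer: 74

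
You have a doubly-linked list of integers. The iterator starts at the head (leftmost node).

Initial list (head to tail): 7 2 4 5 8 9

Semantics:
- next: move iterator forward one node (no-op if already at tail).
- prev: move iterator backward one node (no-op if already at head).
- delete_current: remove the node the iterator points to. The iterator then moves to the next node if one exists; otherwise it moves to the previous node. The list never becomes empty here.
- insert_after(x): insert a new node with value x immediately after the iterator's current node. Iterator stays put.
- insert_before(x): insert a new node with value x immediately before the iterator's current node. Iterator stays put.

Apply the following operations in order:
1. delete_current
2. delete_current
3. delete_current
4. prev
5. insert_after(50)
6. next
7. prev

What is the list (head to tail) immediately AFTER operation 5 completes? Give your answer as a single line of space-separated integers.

After 1 (delete_current): list=[2, 4, 5, 8, 9] cursor@2
After 2 (delete_current): list=[4, 5, 8, 9] cursor@4
After 3 (delete_current): list=[5, 8, 9] cursor@5
After 4 (prev): list=[5, 8, 9] cursor@5
After 5 (insert_after(50)): list=[5, 50, 8, 9] cursor@5

Answer: 5 50 8 9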